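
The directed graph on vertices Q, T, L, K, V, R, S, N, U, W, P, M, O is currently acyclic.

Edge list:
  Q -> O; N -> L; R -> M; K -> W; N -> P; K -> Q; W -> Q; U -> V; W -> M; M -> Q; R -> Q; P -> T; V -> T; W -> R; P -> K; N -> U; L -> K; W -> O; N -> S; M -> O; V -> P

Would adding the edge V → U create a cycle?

Yes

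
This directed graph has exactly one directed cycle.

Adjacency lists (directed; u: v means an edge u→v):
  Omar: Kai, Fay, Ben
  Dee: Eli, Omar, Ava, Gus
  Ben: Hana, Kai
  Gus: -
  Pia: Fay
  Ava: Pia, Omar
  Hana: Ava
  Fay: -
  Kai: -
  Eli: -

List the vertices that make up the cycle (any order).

DFS with gray/black marking from Ava:
Ava gray
  Pia gray
    Fay gray
    Fay black
  Pia black
  Omar gray
    Kai gray
    Kai black
    Omar→Fay: Fay black — skip
    Ben gray
      Hana gray
        Hana→Ava: Ava is gray → back edge
Back edge closes the cycle Ava → Omar → Ben → Hana → Ava; its vertices are {Ava, Ben, Hana, Omar}.

Ava, Ben, Hana, Omar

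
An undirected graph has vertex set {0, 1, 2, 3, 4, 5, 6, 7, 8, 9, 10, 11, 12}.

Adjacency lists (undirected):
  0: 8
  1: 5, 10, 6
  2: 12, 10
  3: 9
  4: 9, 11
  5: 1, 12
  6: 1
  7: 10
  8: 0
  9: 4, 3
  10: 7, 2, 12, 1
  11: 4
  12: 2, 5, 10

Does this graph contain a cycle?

DFS, tracking each vertex's parent; an edge to a visited non-parent vertex closes a cycle.
Start from 7:
visit 7 (parent –)
  visit 10 (parent 7)
    10–7: parent, skip
    visit 2 (parent 10)
      visit 12 (parent 2)
        12–2: parent, skip
        visit 5 (parent 12)
          visit 1 (parent 5)
            1–5: parent, skip
            1–10: 10 visited and ≠ parent → cycle
Cycle: 10 – 2 – 12 – 5 – 1 – 10.

Yes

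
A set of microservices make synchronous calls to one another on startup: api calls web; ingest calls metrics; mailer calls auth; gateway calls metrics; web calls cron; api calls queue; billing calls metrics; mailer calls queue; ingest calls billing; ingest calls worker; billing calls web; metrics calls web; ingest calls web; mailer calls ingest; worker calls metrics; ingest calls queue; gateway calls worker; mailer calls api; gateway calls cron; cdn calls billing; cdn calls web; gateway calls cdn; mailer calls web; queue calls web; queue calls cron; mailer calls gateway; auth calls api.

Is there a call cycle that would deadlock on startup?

No

DFS with white/gray/black marking, starting from billing:
billing gray
  web gray
    cron gray
    cron black
  web black
  metrics gray
    metrics→web: web black — skip
  metrics black
billing black
ingest gray
  ingest→metrics: metrics black — skip
  ingest→billing: billing black — skip
  queue gray
    queue→web: web black — skip
    queue→cron: cron black — skip
  queue black
  worker gray
    worker→metrics: metrics black — skip
  worker black
  ingest→web: web black — skip
ingest black
gateway gray
  cdn gray
    cdn→web: web black — skip
    cdn→billing: billing black — skip
  cdn black
  gateway→cron: cron black — skip
  gateway→worker: worker black — skip
  gateway→metrics: metrics black — skip
gateway black
mailer gray
  mailer→gateway: gateway black — skip
  mailer→web: web black — skip
  api gray
    api→queue: queue black — skip
    api→web: web black — skip
  api black
  auth gray
    auth→api: api black — skip
  auth black
  mailer→ingest: ingest black — skip
  mailer→queue: queue black — skip
mailer black
Every edge goes to a white or black vertex — no back edge, so the graph is acyclic.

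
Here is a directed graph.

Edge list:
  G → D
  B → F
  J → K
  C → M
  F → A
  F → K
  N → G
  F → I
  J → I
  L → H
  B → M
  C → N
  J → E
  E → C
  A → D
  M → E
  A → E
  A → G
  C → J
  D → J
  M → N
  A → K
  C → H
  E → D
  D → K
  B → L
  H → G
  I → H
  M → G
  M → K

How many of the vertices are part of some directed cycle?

A vertex is on a directed cycle iff it belongs to a strongly connected component of size ≥ 2 (or has a self-loop).
The vertices on cycles are {C, D, E, G, H, I, J, M, N} — 9 in total.

9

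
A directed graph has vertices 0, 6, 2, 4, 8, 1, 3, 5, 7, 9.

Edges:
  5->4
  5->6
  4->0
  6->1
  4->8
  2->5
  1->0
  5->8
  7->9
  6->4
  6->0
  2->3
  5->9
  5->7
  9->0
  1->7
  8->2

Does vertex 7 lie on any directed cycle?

7 lies on a cycle iff there is a path from 7 back to itself.
Exploring from 7, it never reaches itself; equivalently, its strongly connected component is a singleton.

No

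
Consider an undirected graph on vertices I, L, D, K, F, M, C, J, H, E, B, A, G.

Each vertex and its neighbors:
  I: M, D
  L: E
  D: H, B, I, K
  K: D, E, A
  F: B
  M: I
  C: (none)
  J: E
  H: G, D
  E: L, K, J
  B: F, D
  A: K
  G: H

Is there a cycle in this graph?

DFS, tracking each vertex's parent; an edge to a visited non-parent vertex closes a cycle.
Start from B:
visit B (parent –)
  visit F (parent B)
    F–B: parent, skip
  visit D (parent B)
    visit H (parent D)
      visit G (parent H)
        G–H: parent, skip
      H–D: parent, skip
    D–B: parent, skip
    visit I (parent D)
      visit M (parent I)
        M–I: parent, skip
      I–D: parent, skip
    visit K (parent D)
      K–D: parent, skip
      visit E (parent K)
        visit L (parent E)
          L–E: parent, skip
        E–K: parent, skip
        visit J (parent E)
          J–E: parent, skip
      visit A (parent K)
        A–K: parent, skip
visit C (parent –)
No non-parent visited neighbor found — the graph is a forest.

No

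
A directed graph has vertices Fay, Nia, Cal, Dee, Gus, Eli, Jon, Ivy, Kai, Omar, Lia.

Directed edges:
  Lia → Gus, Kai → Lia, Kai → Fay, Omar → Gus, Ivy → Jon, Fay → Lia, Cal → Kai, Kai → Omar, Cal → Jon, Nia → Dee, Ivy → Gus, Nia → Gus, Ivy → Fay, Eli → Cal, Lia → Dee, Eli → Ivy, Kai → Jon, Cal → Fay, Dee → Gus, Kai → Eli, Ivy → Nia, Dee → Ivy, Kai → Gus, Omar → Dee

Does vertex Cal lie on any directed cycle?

Yes

Cal is on a cycle iff Cal can reach itself via ≥1 edge.
Cal → Kai → Eli → Cal — yes.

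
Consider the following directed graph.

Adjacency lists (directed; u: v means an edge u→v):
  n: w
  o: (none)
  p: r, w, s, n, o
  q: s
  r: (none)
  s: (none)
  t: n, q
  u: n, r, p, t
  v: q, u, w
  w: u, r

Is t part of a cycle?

t is on a cycle iff t can reach itself via ≥1 edge.
t → n → w → u → t — yes.

Yes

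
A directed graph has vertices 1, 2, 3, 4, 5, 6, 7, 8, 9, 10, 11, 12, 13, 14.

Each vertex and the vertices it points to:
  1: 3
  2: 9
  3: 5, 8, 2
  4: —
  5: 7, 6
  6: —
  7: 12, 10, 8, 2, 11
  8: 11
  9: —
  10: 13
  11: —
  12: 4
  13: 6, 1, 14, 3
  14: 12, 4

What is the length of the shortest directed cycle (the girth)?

5

For each vertex v, BFS finds the shortest path from v back to v.
The shortest such closed walk is 5 → 7 → 10 → 13 → 3 → 5, length 5.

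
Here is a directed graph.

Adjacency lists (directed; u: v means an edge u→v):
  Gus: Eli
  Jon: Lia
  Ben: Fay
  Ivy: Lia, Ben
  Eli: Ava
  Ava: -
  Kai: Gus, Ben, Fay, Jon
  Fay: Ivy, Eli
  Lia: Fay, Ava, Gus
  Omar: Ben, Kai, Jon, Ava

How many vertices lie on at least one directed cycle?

4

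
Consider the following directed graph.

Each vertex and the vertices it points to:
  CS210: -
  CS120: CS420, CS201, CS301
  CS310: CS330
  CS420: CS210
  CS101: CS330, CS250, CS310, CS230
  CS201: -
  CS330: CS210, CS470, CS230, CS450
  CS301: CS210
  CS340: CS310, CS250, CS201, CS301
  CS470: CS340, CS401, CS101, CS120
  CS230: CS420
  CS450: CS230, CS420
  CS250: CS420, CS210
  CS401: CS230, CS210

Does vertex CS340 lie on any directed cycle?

Yes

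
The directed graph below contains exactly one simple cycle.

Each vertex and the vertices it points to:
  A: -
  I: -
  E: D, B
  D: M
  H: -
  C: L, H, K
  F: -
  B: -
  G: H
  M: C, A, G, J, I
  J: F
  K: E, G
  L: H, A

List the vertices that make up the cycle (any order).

C, D, E, K, M

DFS with gray/black marking from M:
M gray
  C gray
    L gray
      H gray
      H black
      A gray
      A black
    L black
    C→H: H black — skip
    K gray
      E gray
        D gray
          D→M: M is gray → back edge
Back edge closes the cycle M → C → K → E → D → M; its vertices are {C, D, E, K, M}.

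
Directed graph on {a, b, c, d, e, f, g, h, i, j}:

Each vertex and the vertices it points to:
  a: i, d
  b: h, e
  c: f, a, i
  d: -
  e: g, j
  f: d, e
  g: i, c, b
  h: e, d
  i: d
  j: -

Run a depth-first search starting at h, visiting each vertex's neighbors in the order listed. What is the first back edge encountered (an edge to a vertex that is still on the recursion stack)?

f→e

DFS from h (visiting each vertex's neighbors in the order listed); mark gray on enter, black on exit:
h gray
  e gray
    g gray
      i gray
        d gray
        d black
      i black
      c gray
        f gray
          f→d: d black — skip
          f→e: e is gray → back edge
First back edge: f → e.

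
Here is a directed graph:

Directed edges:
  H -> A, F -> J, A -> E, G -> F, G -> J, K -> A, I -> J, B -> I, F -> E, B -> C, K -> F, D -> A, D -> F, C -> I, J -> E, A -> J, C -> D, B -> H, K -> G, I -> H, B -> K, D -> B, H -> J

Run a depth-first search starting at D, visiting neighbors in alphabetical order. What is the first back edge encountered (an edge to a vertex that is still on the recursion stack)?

C->D

DFS from D (visiting neighbors in alphabetical order); mark gray on enter, black on exit:
D gray
  A gray
    E gray
    E black
    J gray
      J→E: E black — skip
    J black
  A black
  B gray
    C gray
      C→D: D is gray → back edge
First back edge: C → D.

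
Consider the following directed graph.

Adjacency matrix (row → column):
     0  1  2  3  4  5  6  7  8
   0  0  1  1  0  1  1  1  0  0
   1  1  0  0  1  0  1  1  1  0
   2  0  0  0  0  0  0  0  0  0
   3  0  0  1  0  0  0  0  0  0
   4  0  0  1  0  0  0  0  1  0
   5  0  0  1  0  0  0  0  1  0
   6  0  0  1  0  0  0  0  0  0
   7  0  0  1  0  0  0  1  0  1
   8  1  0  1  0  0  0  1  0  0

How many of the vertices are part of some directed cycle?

6

A vertex is on a directed cycle iff it belongs to a strongly connected component of size ≥ 2 (or has a self-loop).
The vertices on cycles are {0, 1, 4, 5, 7, 8} — 6 in total.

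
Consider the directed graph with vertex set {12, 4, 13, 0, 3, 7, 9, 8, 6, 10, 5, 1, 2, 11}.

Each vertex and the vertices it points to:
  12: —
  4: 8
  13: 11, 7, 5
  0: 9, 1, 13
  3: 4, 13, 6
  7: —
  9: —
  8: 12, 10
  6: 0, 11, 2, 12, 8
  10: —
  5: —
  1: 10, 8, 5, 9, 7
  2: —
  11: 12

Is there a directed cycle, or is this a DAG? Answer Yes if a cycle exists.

No

DFS with white/gray/black marking, starting from 10:
10 gray
10 black
12 gray
12 black
4 gray
  8 gray
    8→12: 12 black — skip
    8→10: 10 black — skip
  8 black
4 black
13 gray
  11 gray
    11→12: 12 black — skip
  11 black
  7 gray
  7 black
  5 gray
  5 black
13 black
0 gray
  9 gray
  9 black
  1 gray
    1→10: 10 black — skip
    1→8: 8 black — skip
    1→5: 5 black — skip
    1→9: 9 black — skip
    1→7: 7 black — skip
  1 black
  0→13: 13 black — skip
0 black
3 gray
  3→4: 4 black — skip
  3→13: 13 black — skip
  6 gray
    6→0: 0 black — skip
    6→11: 11 black — skip
    2 gray
    2 black
    6→12: 12 black — skip
    6→8: 8 black — skip
  6 black
3 black
Every edge goes to a white or black vertex — no back edge, so the graph is acyclic.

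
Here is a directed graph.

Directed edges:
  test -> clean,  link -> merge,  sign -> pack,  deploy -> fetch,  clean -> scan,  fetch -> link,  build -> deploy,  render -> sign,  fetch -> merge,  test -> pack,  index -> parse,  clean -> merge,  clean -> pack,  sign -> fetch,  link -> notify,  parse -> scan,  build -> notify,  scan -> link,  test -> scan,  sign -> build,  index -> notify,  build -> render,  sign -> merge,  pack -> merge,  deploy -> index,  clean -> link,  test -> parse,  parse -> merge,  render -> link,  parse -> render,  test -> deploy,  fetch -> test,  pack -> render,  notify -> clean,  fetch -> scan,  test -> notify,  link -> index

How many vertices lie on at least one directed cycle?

A vertex is on a directed cycle iff it belongs to a strongly connected component of size ≥ 2 (or has a self-loop).
The vertices on cycles are {link, pack, scan, sign, test, build, clean, fetch, index, parse, deploy, notify, render} — 13 in total.

13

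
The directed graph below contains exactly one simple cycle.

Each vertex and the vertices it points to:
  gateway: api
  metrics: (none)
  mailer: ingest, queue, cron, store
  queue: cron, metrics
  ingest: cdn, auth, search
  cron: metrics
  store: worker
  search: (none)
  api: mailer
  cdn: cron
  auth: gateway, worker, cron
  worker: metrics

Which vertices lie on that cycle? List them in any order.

DFS with gray/black marking from api:
api gray
  mailer gray
    ingest gray
      cdn gray
        cron gray
          metrics gray
          metrics black
        cron black
      cdn black
      auth gray
        gateway gray
          gateway→api: api is gray → back edge
Back edge closes the cycle api → mailer → ingest → auth → gateway → api; its vertices are {api, auth, ingest, mailer, gateway}.

api, auth, ingest, mailer, gateway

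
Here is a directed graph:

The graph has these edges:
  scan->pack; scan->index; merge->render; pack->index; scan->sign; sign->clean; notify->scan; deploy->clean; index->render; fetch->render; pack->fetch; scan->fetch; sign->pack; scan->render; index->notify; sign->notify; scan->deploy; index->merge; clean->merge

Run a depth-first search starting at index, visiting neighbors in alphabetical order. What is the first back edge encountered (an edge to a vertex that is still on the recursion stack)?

scan->index

DFS from index (visiting neighbors in alphabetical order); mark gray on enter, black on exit:
index gray
  merge gray
    render gray
    render black
  merge black
  notify gray
    scan gray
      deploy gray
        clean gray
          clean→merge: merge black — skip
        clean black
      deploy black
      fetch gray
        fetch→render: render black — skip
      fetch black
      scan→index: index is gray → back edge
First back edge: scan → index.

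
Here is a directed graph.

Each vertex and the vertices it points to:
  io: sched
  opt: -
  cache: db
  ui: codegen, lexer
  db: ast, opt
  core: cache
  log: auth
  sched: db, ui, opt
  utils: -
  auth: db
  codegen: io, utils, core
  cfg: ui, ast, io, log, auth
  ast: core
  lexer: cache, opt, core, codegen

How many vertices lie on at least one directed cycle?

A vertex is on a directed cycle iff it belongs to a strongly connected component of size ≥ 2 (or has a self-loop).
The vertices on cycles are {db, io, ui, ast, core, cache, lexer, sched, codegen} — 9 in total.

9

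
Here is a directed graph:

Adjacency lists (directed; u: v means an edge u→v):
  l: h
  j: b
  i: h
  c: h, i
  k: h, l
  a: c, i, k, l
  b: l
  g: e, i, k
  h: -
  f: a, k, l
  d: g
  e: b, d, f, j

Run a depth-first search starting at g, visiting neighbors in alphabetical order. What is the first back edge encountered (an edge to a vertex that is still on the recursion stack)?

DFS from g (visiting neighbors in alphabetical order); mark gray on enter, black on exit:
g gray
  e gray
    b gray
      l gray
        h gray
        h black
      l black
    b black
    d gray
      d→g: g is gray → back edge
First back edge: d → g.

d→g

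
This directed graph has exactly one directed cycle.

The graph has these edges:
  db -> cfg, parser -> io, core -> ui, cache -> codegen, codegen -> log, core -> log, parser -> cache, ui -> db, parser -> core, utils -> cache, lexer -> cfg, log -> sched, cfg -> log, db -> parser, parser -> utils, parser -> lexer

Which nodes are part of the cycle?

DFS with gray/black marking from parser:
parser gray
  cache gray
    codegen gray
      log gray
        sched gray
        sched black
      log black
    codegen black
  cache black
  utils gray
    utils→cache: cache black — skip
  utils black
  core gray
    ui gray
      db gray
        cfg gray
          cfg→log: log black — skip
        cfg black
        db→parser: parser is gray → back edge
Back edge closes the cycle parser → core → ui → db → parser; its vertices are {db, ui, core, parser}.

db, ui, core, parser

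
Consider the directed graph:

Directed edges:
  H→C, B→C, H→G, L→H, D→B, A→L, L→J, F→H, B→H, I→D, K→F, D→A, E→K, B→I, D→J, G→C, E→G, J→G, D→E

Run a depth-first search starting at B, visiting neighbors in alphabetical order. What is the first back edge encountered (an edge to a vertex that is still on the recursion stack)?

D→B

DFS from B (visiting neighbors in alphabetical order); mark gray on enter, black on exit:
B gray
  C gray
  C black
  H gray
    H→C: C black — skip
    G gray
      G→C: C black — skip
    G black
  H black
  I gray
    D gray
      A gray
        L gray
          L→H: H black — skip
          J gray
            J→G: G black — skip
          J black
        L black
      A black
      D→B: B is gray → back edge
First back edge: D → B.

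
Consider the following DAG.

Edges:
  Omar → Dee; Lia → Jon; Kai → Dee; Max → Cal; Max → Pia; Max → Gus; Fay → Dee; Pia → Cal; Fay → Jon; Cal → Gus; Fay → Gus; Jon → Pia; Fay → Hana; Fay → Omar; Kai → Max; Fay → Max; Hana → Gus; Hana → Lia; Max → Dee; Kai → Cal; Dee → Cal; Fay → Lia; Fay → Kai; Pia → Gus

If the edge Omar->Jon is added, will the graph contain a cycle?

No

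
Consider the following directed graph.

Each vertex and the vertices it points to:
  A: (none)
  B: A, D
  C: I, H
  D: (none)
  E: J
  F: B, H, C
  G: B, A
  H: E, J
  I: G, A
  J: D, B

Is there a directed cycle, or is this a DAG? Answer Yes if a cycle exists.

No

DFS with white/gray/black marking, starting from B:
B gray
  A gray
  A black
  D gray
  D black
B black
C gray
  I gray
    G gray
      G→B: B black — skip
      G→A: A black — skip
    G black
    I→A: A black — skip
  I black
  H gray
    E gray
      J gray
        J→D: D black — skip
        J→B: B black — skip
      J black
    E black
    H→J: J black — skip
  H black
C black
F gray
  F→B: B black — skip
  F→H: H black — skip
  F→C: C black — skip
F black
Every edge goes to a white or black vertex — no back edge, so the graph is acyclic.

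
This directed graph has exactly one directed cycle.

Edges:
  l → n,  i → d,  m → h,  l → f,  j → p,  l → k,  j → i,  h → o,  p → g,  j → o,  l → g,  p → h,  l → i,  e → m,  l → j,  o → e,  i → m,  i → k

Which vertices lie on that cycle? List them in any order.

DFS with gray/black marking from o:
o gray
  e gray
    m gray
      h gray
        h→o: o is gray → back edge
Back edge closes the cycle o → e → m → h → o; its vertices are {e, h, m, o}.

e, h, m, o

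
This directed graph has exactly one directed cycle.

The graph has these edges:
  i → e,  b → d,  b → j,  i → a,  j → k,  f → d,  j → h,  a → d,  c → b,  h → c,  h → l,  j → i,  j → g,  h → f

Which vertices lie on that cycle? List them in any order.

b, c, h, j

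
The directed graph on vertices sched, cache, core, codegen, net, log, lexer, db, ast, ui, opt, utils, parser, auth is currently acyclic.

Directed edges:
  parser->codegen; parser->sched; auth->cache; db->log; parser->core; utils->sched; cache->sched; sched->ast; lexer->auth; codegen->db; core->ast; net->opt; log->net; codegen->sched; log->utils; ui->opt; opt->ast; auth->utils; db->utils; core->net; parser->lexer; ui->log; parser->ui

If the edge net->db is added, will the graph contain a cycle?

Adding net→db creates a cycle iff db can already reach net.
Path from db: db → log → net.
So db → … → net → db is a cycle.

Yes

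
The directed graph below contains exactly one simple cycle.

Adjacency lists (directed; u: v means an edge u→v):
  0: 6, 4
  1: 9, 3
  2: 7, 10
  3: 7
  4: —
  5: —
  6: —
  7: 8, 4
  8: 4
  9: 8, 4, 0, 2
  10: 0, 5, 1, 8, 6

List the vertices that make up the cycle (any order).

DFS with gray/black marking from 2:
2 gray
  7 gray
    8 gray
      4 gray
      4 black
    8 black
    7→4: 4 black — skip
  7 black
  10 gray
    0 gray
      6 gray
      6 black
      0→4: 4 black — skip
    0 black
    5 gray
    5 black
    1 gray
      9 gray
        9→8: 8 black — skip
        9→4: 4 black — skip
        9→0: 0 black — skip
        9→2: 2 is gray → back edge
Back edge closes the cycle 2 → 10 → 1 → 9 → 2; its vertices are {1, 2, 9, 10}.

1, 2, 9, 10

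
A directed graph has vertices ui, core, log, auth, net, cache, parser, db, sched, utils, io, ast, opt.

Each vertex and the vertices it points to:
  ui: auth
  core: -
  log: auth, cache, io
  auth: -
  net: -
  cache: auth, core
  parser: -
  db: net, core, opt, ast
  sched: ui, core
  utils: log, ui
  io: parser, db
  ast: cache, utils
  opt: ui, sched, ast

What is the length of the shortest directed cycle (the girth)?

5

For each vertex v, BFS finds the shortest path from v back to v.
The shortest such closed walk is db → ast → utils → log → io → db, length 5.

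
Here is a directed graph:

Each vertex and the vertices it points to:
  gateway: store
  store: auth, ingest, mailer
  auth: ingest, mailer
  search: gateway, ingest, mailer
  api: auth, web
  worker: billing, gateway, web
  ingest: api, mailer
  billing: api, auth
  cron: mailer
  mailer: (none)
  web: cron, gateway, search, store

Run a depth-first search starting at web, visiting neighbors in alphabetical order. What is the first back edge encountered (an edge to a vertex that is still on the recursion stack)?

api->auth

DFS from web (visiting neighbors in alphabetical order); mark gray on enter, black on exit:
web gray
  cron gray
    mailer gray
    mailer black
  cron black
  gateway gray
    store gray
      auth gray
        ingest gray
          api gray
            api→auth: auth is gray → back edge
First back edge: api → auth.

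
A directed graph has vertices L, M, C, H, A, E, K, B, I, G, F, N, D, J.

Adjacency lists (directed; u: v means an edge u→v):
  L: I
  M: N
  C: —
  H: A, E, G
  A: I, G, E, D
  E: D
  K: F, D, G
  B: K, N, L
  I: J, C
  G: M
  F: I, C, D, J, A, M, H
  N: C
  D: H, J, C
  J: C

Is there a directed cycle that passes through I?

I lies on a cycle iff there is a path from I back to itself.
Exploring from I, it never reaches itself; equivalently, its strongly connected component is a singleton.

No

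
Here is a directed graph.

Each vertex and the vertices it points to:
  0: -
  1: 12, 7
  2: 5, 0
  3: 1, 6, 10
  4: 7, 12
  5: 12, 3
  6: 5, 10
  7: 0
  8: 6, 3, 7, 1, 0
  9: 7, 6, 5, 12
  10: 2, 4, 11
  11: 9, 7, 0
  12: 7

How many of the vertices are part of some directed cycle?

7

A vertex is on a directed cycle iff it belongs to a strongly connected component of size ≥ 2 (or has a self-loop).
The vertices on cycles are {2, 3, 5, 6, 9, 10, 11} — 7 in total.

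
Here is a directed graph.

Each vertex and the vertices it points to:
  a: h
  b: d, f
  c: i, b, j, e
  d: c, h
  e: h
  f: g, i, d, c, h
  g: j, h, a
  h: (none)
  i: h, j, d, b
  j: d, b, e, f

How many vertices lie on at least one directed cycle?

A vertex is on a directed cycle iff it belongs to a strongly connected component of size ≥ 2 (or has a self-loop).
The vertices on cycles are {b, c, d, f, g, i, j} — 7 in total.

7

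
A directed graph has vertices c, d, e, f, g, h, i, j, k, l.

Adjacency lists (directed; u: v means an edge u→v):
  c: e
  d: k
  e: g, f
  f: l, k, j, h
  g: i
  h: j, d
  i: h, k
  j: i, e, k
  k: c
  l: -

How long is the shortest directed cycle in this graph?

3

For each vertex v, BFS finds the shortest path from v back to v.
The shortest such closed walk is e → f → j → e, length 3.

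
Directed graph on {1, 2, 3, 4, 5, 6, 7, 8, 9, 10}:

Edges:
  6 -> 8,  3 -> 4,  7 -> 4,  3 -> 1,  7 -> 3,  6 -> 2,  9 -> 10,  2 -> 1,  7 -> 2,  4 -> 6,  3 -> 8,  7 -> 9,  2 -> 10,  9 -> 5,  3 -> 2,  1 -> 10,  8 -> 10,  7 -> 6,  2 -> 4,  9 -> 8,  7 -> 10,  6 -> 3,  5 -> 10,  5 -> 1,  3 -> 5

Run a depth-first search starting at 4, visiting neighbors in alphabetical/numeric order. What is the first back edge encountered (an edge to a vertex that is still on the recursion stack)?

DFS from 4 (visiting neighbors in alphabetical/numeric order); mark gray on enter, black on exit:
4 gray
  6 gray
    2 gray
      1 gray
        10 gray
        10 black
      1 black
      2→4: 4 is gray → back edge
First back edge: 2 → 4.

2->4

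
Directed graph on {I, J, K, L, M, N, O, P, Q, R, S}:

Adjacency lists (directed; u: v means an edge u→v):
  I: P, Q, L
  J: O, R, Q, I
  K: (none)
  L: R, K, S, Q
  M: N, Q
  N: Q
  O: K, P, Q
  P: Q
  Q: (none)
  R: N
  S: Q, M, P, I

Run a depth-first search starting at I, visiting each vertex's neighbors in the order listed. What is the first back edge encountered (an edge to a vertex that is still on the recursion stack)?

S→I

DFS from I (visiting each vertex's neighbors in the order listed); mark gray on enter, black on exit:
I gray
  P gray
    Q gray
    Q black
  P black
  I→Q: Q black — skip
  L gray
    R gray
      N gray
        N→Q: Q black — skip
      N black
    R black
    K gray
    K black
    S gray
      S→Q: Q black — skip
      M gray
        M→N: N black — skip
        M→Q: Q black — skip
      M black
      S→P: P black — skip
      S→I: I is gray → back edge
First back edge: S → I.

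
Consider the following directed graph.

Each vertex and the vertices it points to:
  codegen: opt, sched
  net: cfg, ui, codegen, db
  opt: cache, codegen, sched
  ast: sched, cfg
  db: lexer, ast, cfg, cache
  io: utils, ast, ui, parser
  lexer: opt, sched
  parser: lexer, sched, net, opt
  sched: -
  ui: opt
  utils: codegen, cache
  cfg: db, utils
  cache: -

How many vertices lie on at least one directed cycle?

A vertex is on a directed cycle iff it belongs to a strongly connected component of size ≥ 2 (or has a self-loop).
The vertices on cycles are {db, ast, cfg, opt, codegen} — 5 in total.

5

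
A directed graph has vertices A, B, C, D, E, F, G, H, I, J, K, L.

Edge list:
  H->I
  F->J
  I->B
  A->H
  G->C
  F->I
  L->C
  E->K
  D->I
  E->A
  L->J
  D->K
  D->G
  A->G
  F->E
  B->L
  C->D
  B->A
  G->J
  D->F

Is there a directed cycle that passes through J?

No

J lies on a cycle iff there is a path from J back to itself.
Exploring from J, it never reaches itself; equivalently, its strongly connected component is a singleton.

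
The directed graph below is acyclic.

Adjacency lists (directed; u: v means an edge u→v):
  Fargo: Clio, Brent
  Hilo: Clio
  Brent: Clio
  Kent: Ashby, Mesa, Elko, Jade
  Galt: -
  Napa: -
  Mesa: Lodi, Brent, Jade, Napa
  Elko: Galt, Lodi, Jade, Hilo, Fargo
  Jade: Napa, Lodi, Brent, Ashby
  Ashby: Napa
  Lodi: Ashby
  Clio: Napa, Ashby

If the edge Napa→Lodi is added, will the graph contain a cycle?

Yes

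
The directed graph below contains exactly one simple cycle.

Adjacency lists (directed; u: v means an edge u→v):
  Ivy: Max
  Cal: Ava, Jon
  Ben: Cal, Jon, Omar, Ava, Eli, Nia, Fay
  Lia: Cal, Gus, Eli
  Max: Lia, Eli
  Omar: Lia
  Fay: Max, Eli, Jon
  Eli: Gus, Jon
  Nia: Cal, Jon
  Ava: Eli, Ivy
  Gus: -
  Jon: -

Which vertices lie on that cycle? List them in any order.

Ava, Cal, Ivy, Lia, Max

DFS with gray/black marking from Ava:
Ava gray
  Eli gray
    Gus gray
    Gus black
    Jon gray
    Jon black
  Eli black
  Ivy gray
    Max gray
      Lia gray
        Cal gray
          Cal→Ava: Ava is gray → back edge
Back edge closes the cycle Ava → Ivy → Max → Lia → Cal → Ava; its vertices are {Ava, Cal, Ivy, Lia, Max}.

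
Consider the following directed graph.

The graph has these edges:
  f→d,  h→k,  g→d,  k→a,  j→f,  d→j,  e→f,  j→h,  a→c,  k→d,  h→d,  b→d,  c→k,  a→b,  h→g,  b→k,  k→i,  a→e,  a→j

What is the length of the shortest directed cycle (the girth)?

3

For each vertex v, BFS finds the shortest path from v back to v.
The shortest such closed walk is k → a → c → k, length 3.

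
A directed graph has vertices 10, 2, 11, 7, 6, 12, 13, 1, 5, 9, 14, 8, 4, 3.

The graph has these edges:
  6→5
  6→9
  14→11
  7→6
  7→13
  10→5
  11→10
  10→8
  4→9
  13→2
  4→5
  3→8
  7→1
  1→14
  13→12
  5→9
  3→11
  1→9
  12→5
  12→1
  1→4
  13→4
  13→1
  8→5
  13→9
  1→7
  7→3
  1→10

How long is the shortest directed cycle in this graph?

For each vertex v, BFS finds the shortest path from v back to v.
The shortest such closed walk is 1 → 7 → 1, length 2.

2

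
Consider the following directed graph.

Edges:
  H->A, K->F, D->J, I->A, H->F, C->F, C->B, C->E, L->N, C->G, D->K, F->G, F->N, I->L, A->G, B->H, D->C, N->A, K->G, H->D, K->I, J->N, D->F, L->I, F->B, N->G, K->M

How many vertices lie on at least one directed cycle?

8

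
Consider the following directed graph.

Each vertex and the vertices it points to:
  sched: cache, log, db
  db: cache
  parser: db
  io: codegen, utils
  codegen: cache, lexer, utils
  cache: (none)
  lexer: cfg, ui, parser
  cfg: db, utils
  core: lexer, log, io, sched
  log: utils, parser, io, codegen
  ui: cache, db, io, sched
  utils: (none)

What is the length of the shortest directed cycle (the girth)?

For each vertex v, BFS finds the shortest path from v back to v.
The shortest such closed walk is lexer → ui → io → codegen → lexer, length 4.

4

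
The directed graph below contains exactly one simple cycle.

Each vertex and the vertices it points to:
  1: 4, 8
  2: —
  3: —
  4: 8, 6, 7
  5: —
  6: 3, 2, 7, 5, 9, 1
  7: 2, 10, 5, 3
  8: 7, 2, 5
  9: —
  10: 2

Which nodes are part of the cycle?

1, 4, 6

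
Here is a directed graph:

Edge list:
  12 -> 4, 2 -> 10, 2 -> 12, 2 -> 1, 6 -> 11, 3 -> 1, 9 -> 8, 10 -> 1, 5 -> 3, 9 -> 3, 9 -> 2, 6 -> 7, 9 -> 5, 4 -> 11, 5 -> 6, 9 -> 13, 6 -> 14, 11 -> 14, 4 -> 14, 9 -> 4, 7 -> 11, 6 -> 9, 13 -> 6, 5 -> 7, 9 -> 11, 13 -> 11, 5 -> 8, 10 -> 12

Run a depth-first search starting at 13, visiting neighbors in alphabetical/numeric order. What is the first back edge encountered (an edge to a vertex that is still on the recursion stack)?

5->6

DFS from 13 (visiting neighbors in alphabetical/numeric order); mark gray on enter, black on exit:
13 gray
  6 gray
    7 gray
      11 gray
        14 gray
        14 black
      11 black
    7 black
    9 gray
      2 gray
        1 gray
        1 black
        10 gray
          10→1: 1 black — skip
          12 gray
            4 gray
              4→11: 11 black — skip
              4→14: 14 black — skip
            4 black
          12 black
        10 black
        2→12: 12 black — skip
      2 black
      3 gray
        3→1: 1 black — skip
      3 black
      9→4: 4 black — skip
      5 gray
        5→3: 3 black — skip
        5→6: 6 is gray → back edge
First back edge: 5 → 6.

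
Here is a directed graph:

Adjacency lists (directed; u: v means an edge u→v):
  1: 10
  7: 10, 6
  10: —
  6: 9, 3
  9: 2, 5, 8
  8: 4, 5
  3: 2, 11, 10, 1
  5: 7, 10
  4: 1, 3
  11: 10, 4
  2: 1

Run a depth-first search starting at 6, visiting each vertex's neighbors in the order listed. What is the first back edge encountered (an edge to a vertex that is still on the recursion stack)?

7->6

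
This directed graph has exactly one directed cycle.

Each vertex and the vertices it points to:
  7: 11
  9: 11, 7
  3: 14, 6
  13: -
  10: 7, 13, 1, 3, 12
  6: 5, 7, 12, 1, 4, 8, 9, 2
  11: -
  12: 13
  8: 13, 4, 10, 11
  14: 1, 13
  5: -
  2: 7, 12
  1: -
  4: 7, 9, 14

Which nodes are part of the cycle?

DFS with gray/black marking from 3:
3 gray
  14 gray
    1 gray
    1 black
    13 gray
    13 black
  14 black
  6 gray
    5 gray
    5 black
    7 gray
      11 gray
      11 black
    7 black
    12 gray
      12→13: 13 black — skip
    12 black
    6→1: 1 black — skip
    4 gray
      4→7: 7 black — skip
      9 gray
        9→11: 11 black — skip
        9→7: 7 black — skip
      9 black
      4→14: 14 black — skip
    4 black
    8 gray
      8→13: 13 black — skip
      8→4: 4 black — skip
      10 gray
        10→7: 7 black — skip
        10→13: 13 black — skip
        10→1: 1 black — skip
        10→3: 3 is gray → back edge
Back edge closes the cycle 3 → 6 → 8 → 10 → 3; its vertices are {3, 6, 8, 10}.

3, 6, 8, 10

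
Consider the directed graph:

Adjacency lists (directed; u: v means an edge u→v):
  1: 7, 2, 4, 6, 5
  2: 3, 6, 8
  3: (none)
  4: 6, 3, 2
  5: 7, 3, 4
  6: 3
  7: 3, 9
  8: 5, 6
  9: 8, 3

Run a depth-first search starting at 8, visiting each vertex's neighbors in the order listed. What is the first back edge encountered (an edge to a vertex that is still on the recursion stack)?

DFS from 8 (visiting each vertex's neighbors in the order listed); mark gray on enter, black on exit:
8 gray
  5 gray
    7 gray
      3 gray
      3 black
      9 gray
        9→8: 8 is gray → back edge
First back edge: 9 → 8.

9→8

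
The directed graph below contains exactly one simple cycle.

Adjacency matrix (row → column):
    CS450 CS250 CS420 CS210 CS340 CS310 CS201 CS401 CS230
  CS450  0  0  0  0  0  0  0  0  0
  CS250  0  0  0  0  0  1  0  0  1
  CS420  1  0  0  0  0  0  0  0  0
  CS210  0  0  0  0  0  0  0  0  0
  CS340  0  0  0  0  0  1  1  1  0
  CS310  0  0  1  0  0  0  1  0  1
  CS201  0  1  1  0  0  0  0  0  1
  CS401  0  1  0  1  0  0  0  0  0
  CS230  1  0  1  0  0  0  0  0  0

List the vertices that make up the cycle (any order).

DFS with gray/black marking from CS201:
CS201 gray
  CS230 gray
    CS450 gray
    CS450 black
    CS420 gray
      CS420→CS450: CS450 black — skip
    CS420 black
  CS230 black
  CS201→CS420: CS420 black — skip
  CS250 gray
    CS250→CS230: CS230 black — skip
    CS310 gray
      CS310→CS230: CS230 black — skip
      CS310→CS420: CS420 black — skip
      CS310→CS201: CS201 is gray → back edge
Back edge closes the cycle CS201 → CS250 → CS310 → CS201; its vertices are {CS201, CS250, CS310}.

CS201, CS250, CS310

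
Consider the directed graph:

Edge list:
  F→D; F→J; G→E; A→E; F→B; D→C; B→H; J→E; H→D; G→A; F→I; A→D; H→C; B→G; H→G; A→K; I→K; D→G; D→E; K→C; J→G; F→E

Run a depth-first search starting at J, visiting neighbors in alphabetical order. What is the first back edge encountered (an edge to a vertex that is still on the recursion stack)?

D->G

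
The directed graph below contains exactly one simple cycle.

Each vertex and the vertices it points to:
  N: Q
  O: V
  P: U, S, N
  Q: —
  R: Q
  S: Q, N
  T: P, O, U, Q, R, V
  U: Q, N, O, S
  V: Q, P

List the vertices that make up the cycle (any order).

O, P, U, V

DFS with gray/black marking from O:
O gray
  V gray
    Q gray
    Q black
    P gray
      U gray
        U→Q: Q black — skip
        N gray
          N→Q: Q black — skip
        N black
        U→O: O is gray → back edge
Back edge closes the cycle O → V → P → U → O; its vertices are {O, P, U, V}.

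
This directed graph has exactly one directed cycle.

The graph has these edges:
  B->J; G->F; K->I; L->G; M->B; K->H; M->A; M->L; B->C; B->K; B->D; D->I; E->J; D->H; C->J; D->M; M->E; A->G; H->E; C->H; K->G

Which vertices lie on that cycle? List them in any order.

DFS with gray/black marking from M:
M gray
  L gray
    G gray
      F gray
      F black
    G black
  L black
  B gray
    J gray
    J black
    C gray
      H gray
        E gray
          E→J: J black — skip
        E black
      H black
      C→J: J black — skip
    C black
    D gray
      I gray
      I black
      D→H: H black — skip
      D→M: M is gray → back edge
Back edge closes the cycle M → B → D → M; its vertices are {B, D, M}.

B, D, M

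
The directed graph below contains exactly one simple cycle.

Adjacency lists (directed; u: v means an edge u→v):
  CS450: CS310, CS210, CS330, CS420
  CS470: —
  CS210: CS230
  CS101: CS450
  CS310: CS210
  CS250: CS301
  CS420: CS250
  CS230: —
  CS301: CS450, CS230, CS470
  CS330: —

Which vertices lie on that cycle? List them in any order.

CS250, CS301, CS420, CS450

DFS with gray/black marking from CS450:
CS450 gray
  CS310 gray
    CS210 gray
      CS230 gray
      CS230 black
    CS210 black
  CS310 black
  CS450→CS210: CS210 black — skip
  CS330 gray
  CS330 black
  CS420 gray
    CS250 gray
      CS301 gray
        CS301→CS450: CS450 is gray → back edge
Back edge closes the cycle CS450 → CS420 → CS250 → CS301 → CS450; its vertices are {CS250, CS301, CS420, CS450}.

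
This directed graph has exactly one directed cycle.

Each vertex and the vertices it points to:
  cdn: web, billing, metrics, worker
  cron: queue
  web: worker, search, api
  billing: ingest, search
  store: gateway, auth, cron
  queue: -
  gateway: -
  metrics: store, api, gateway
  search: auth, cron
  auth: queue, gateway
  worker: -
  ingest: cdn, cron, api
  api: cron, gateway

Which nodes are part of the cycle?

cdn, ingest, billing

DFS with gray/black marking from ingest:
ingest gray
  cdn gray
    web gray
      worker gray
      worker black
      search gray
        auth gray
          queue gray
          queue black
          gateway gray
          gateway black
        auth black
        cron gray
          cron→queue: queue black — skip
        cron black
      search black
      api gray
        api→cron: cron black — skip
        api→gateway: gateway black — skip
      api black
    web black
    billing gray
      billing→ingest: ingest is gray → back edge
Back edge closes the cycle ingest → cdn → billing → ingest; its vertices are {cdn, ingest, billing}.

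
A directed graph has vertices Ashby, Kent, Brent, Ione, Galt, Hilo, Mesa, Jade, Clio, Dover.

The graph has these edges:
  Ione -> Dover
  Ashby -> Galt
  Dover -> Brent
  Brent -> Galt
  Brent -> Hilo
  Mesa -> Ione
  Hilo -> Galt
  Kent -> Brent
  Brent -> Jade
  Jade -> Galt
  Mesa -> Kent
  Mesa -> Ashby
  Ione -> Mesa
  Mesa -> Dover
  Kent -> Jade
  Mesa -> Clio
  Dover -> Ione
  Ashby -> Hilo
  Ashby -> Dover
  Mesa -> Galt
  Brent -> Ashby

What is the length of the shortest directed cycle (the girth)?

2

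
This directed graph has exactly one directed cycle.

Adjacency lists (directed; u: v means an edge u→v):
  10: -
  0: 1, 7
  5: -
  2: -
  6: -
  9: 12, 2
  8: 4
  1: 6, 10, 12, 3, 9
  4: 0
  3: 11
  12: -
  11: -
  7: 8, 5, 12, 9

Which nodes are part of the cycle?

0, 4, 7, 8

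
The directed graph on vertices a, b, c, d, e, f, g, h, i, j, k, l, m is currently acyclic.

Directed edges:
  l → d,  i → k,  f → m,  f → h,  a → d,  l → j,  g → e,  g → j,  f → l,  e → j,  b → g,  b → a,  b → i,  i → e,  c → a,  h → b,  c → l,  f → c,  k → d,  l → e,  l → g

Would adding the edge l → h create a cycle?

No

Adding l→h creates a cycle iff h can already reach l.
Explore from h: no path reaches l. The graph stays acyclic.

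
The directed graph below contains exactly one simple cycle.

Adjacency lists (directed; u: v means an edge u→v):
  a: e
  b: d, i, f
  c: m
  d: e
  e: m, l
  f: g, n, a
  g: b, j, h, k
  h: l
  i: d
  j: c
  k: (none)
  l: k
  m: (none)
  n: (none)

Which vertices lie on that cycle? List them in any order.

b, f, g

DFS with gray/black marking from f:
f gray
  g gray
    b gray
      d gray
        e gray
          m gray
          m black
          l gray
            k gray
            k black
          l black
        e black
      d black
      i gray
        i→d: d black — skip
      i black
      b→f: f is gray → back edge
Back edge closes the cycle f → g → b → f; its vertices are {b, f, g}.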